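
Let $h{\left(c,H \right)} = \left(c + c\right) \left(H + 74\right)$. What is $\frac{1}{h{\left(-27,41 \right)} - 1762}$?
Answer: $- \frac{1}{7972} \approx -0.00012544$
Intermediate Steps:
$h{\left(c,H \right)} = 2 c \left(74 + H\right)$
$\frac{1}{h{\left(-27,41 \right)} - 1762} = \frac{1}{2 \left(-27\right) \left(74 + 41\right) - 1762} = \frac{1}{2 \left(-27\right) 115 - 1762} = \frac{1}{-6210 - 1762} = \frac{1}{-7972} = - \frac{1}{7972}$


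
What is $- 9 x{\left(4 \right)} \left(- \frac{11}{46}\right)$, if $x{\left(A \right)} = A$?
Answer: $\frac{198}{23} \approx 8.6087$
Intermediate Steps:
$- 9 x{\left(4 \right)} \left(- \frac{11}{46}\right) = \left(-9\right) 4 \left(- \frac{11}{46}\right) = - 36 \left(\left(-11\right) \frac{1}{46}\right) = \left(-36\right) \left(- \frac{11}{46}\right) = \frac{198}{23}$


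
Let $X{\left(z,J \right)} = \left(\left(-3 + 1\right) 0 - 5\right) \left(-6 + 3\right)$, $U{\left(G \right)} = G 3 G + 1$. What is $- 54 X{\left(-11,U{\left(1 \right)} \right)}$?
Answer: $-810$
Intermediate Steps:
$U{\left(G \right)} = 1 + 3 G^{2}$ ($U{\left(G \right)} = 3 G G + 1 = 3 G^{2} + 1 = 1 + 3 G^{2}$)
$X{\left(z,J \right)} = 15$ ($X{\left(z,J \right)} = \left(\left(-2\right) 0 - 5\right) \left(-3\right) = \left(0 - 5\right) \left(-3\right) = \left(-5\right) \left(-3\right) = 15$)
$- 54 X{\left(-11,U{\left(1 \right)} \right)} = \left(-54\right) 15 = -810$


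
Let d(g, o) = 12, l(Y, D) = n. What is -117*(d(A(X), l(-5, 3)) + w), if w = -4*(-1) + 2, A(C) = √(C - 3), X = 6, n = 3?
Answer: -2106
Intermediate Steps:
l(Y, D) = 3
A(C) = √(-3 + C)
w = 6 (w = 4 + 2 = 6)
-117*(d(A(X), l(-5, 3)) + w) = -117*(12 + 6) = -117*18 = -2106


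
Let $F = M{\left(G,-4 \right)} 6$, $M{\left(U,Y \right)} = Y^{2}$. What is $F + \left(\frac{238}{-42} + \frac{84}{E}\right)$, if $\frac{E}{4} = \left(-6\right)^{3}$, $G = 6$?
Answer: $\frac{6497}{72} \approx 90.236$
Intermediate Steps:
$E = -864$ ($E = 4 \left(-6\right)^{3} = 4 \left(-216\right) = -864$)
$F = 96$ ($F = \left(-4\right)^{2} \cdot 6 = 16 \cdot 6 = 96$)
$F + \left(\frac{238}{-42} + \frac{84}{E}\right) = 96 + \left(\frac{238}{-42} + \frac{84}{-864}\right) = 96 + \left(238 \left(- \frac{1}{42}\right) + 84 \left(- \frac{1}{864}\right)\right) = 96 - \frac{415}{72} = \frac{6497}{72}$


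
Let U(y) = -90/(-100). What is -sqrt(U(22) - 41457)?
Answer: -I*sqrt(4145610)/10 ≈ -203.61*I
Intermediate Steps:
U(y) = 9/10 (U(y) = -90*(-1/100) = 9/10)
-sqrt(U(22) - 41457) = -sqrt(9/10 - 41457) = -sqrt(-414561/10) = -I*sqrt(4145610)/10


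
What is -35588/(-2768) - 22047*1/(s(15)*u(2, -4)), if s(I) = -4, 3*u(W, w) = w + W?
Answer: -11424599/1384 ≈ -8254.8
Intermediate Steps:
u(W, w) = W/3 + w/3 (u(W, w) = (w + W)/3 = (W + w)/3 = W/3 + w/3)
-35588/(-2768) - 22047*1/(s(15)*u(2, -4)) = -35588/(-2768) - 22047*(-1/(4*((⅓)*2 + (⅓)*(-4)))) = -35588*(-1/2768) - 22047*(-1/(4*(⅔ - 4/3))) = 8897/692 - 22047/((-4*(-⅔))) = 8897/692 - 22047/8/3 = 8897/692 - 22047*3/8 = 8897/692 - 66141/8 = -11424599/1384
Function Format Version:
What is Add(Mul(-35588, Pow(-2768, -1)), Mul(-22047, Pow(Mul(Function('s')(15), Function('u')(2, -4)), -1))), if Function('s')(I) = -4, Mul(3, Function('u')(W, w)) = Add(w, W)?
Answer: Rational(-11424599, 1384) ≈ -8254.8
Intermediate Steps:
Function('u')(W, w) = Add(Mul(Rational(1, 3), W), Mul(Rational(1, 3), w)) (Function('u')(W, w) = Mul(Rational(1, 3), Add(w, W)) = Mul(Rational(1, 3), Add(W, w)) = Add(Mul(Rational(1, 3), W), Mul(Rational(1, 3), w)))
Add(Mul(-35588, Pow(-2768, -1)), Mul(-22047, Pow(Mul(Function('s')(15), Function('u')(2, -4)), -1))) = Add(Mul(-35588, Pow(-2768, -1)), Mul(-22047, Pow(Mul(-4, Add(Mul(Rational(1, 3), 2), Mul(Rational(1, 3), -4))), -1))) = Add(Mul(-35588, Rational(-1, 2768)), Mul(-22047, Pow(Mul(-4, Add(Rational(2, 3), Rational(-4, 3))), -1))) = Add(Rational(8897, 692), Mul(-22047, Pow(Mul(-4, Rational(-2, 3)), -1))) = Add(Rational(8897, 692), Mul(-22047, Pow(Rational(8, 3), -1))) = Add(Rational(8897, 692), Mul(-22047, Rational(3, 8))) = Add(Rational(8897, 692), Rational(-66141, 8)) = Rational(-11424599, 1384)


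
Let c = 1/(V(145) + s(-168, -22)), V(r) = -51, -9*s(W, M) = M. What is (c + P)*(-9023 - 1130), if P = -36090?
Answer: 160126404867/437 ≈ 3.6642e+8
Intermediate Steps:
s(W, M) = -M/9
c = -9/437 (c = 1/(-51 - ⅑*(-22)) = 1/(-51 + 22/9) = 1/(-437/9) = -9/437 ≈ -0.020595)
(c + P)*(-9023 - 1130) = (-9/437 - 36090)*(-9023 - 1130) = -15771339/437*(-10153) = 160126404867/437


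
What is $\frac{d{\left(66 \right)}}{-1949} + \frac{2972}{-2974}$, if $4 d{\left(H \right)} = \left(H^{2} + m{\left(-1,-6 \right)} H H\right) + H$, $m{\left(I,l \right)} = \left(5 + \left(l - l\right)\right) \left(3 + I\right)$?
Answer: $- \frac{41467045}{5796326} \approx -7.154$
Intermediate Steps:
$m{\left(I,l \right)} = 15 + 5 I$ ($m{\left(I,l \right)} = \left(5 + 0\right) \left(3 + I\right) = 5 \left(3 + I\right) = 15 + 5 I$)
$d{\left(H \right)} = \frac{H}{4} + \frac{11 H^{2}}{4}$ ($d{\left(H \right)} = \frac{\left(H^{2} + \left(15 + 5 \left(-1\right)\right) H H\right) + H}{4} = \frac{\left(H^{2} + \left(15 - 5\right) H H\right) + H}{4} = \frac{\left(H^{2} + 10 H H\right) + H}{4} = \frac{\left(H^{2} + 10 H^{2}\right) + H}{4} = \frac{11 H^{2} + H}{4} = \frac{H + 11 H^{2}}{4} = \frac{H}{4} + \frac{11 H^{2}}{4}$)
$\frac{d{\left(66 \right)}}{-1949} + \frac{2972}{-2974} = \frac{\frac{1}{4} \cdot 66 \left(1 + 11 \cdot 66\right)}{-1949} + \frac{2972}{-2974} = \frac{1}{4} \cdot 66 \left(1 + 726\right) \left(- \frac{1}{1949}\right) + 2972 \left(- \frac{1}{2974}\right) = \frac{1}{4} \cdot 66 \cdot 727 \left(- \frac{1}{1949}\right) - \frac{1486}{1487} = \frac{23991}{2} \left(- \frac{1}{1949}\right) - \frac{1486}{1487} = - \frac{23991}{3898} - \frac{1486}{1487} = - \frac{41467045}{5796326}$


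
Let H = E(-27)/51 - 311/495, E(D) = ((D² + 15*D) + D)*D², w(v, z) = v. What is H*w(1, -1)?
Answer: 35719358/8415 ≈ 4244.7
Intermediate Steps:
E(D) = D²*(D² + 16*D) (E(D) = (D² + 16*D)*D² = D²*(D² + 16*D))
H = 35719358/8415 (H = ((-27)³*(16 - 27))/51 - 311/495 = -19683*(-11)*(1/51) - 311*1/495 = 216513*(1/51) - 311/495 = 72171/17 - 311/495 = 35719358/8415 ≈ 4244.7)
H*w(1, -1) = (35719358/8415)*1 = 35719358/8415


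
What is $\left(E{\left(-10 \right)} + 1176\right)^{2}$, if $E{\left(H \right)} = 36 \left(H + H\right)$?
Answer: $207936$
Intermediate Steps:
$E{\left(H \right)} = 72 H$ ($E{\left(H \right)} = 36 \cdot 2 H = 72 H$)
$\left(E{\left(-10 \right)} + 1176\right)^{2} = \left(72 \left(-10\right) + 1176\right)^{2} = \left(-720 + 1176\right)^{2} = 456^{2} = 207936$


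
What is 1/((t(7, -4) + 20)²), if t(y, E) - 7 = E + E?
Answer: 1/361 ≈ 0.0027701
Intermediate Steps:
t(y, E) = 7 + 2*E (t(y, E) = 7 + (E + E) = 7 + 2*E)
1/((t(7, -4) + 20)²) = 1/(((7 + 2*(-4)) + 20)²) = 1/(((7 - 8) + 20)²) = 1/((-1 + 20)²) = 1/(19²) = 1/361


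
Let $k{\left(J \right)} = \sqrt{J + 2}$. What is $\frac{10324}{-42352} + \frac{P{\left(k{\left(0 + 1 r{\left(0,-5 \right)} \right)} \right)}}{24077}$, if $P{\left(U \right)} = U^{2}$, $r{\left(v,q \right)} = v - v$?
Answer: $- \frac{62121561}{254927276} \approx -0.24368$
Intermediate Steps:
$r{\left(v,q \right)} = 0$
$k{\left(J \right)} = \sqrt{2 + J}$
$\frac{10324}{-42352} + \frac{P{\left(k{\left(0 + 1 r{\left(0,-5 \right)} \right)} \right)}}{24077} = \frac{10324}{-42352} + \frac{\left(\sqrt{2 + \left(0 + 1 \cdot 0\right)}\right)^{2}}{24077} = 10324 \left(- \frac{1}{42352}\right) + \left(\sqrt{2 + \left(0 + 0\right)}\right)^{2} \cdot \frac{1}{24077} = - \frac{2581}{10588} + \left(\sqrt{2 + 0}\right)^{2} \cdot \frac{1}{24077} = - \frac{2581}{10588} + \left(\sqrt{2}\right)^{2} \cdot \frac{1}{24077} = - \frac{2581}{10588} + 2 \cdot \frac{1}{24077} = - \frac{2581}{10588} + \frac{2}{24077} = - \frac{62121561}{254927276}$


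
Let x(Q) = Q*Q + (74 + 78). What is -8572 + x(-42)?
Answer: -6656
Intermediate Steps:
x(Q) = 152 + Q² (x(Q) = Q² + 152 = 152 + Q²)
-8572 + x(-42) = -8572 + (152 + (-42)²) = -8572 + (152 + 1764) = -8572 + 1916 = -6656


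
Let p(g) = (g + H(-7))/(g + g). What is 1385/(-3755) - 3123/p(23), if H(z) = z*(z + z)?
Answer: -107920675/90871 ≈ -1187.6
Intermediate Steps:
H(z) = 2*z² (H(z) = z*(2*z) = 2*z²)
p(g) = (98 + g)/(2*g) (p(g) = (g + 2*(-7)²)/(g + g) = (g + 2*49)/((2*g)) = (g + 98)*(1/(2*g)) = (98 + g)*(1/(2*g)) = (98 + g)/(2*g))
1385/(-3755) - 3123/p(23) = 1385/(-3755) - 3123*46/(98 + 23) = 1385*(-1/3755) - 3123/((½)*(1/23)*121) = -277/751 - 3123/121/46 = -277/751 - 3123*46/121 = -277/751 - 143658/121 = -107920675/90871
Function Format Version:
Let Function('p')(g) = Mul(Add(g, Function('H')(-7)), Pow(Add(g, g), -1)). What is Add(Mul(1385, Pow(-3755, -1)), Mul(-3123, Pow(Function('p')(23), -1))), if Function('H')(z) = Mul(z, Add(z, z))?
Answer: Rational(-107920675, 90871) ≈ -1187.6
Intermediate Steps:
Function('H')(z) = Mul(2, Pow(z, 2)) (Function('H')(z) = Mul(z, Mul(2, z)) = Mul(2, Pow(z, 2)))
Function('p')(g) = Mul(Rational(1, 2), Pow(g, -1), Add(98, g)) (Function('p')(g) = Mul(Add(g, Mul(2, Pow(-7, 2))), Pow(Add(g, g), -1)) = Mul(Add(g, Mul(2, 49)), Pow(Mul(2, g), -1)) = Mul(Add(g, 98), Mul(Rational(1, 2), Pow(g, -1))) = Mul(Add(98, g), Mul(Rational(1, 2), Pow(g, -1))) = Mul(Rational(1, 2), Pow(g, -1), Add(98, g)))
Add(Mul(1385, Pow(-3755, -1)), Mul(-3123, Pow(Function('p')(23), -1))) = Add(Mul(1385, Pow(-3755, -1)), Mul(-3123, Pow(Mul(Rational(1, 2), Pow(23, -1), Add(98, 23)), -1))) = Add(Mul(1385, Rational(-1, 3755)), Mul(-3123, Pow(Mul(Rational(1, 2), Rational(1, 23), 121), -1))) = Add(Rational(-277, 751), Mul(-3123, Pow(Rational(121, 46), -1))) = Add(Rational(-277, 751), Mul(-3123, Rational(46, 121))) = Add(Rational(-277, 751), Rational(-143658, 121)) = Rational(-107920675, 90871)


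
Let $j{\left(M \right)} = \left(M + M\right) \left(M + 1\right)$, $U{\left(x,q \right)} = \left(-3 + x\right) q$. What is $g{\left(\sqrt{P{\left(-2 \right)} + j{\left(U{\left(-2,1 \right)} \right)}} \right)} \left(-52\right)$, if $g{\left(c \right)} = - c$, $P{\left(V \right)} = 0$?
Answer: $104 \sqrt{10} \approx 328.88$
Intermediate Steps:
$U{\left(x,q \right)} = q \left(-3 + x\right)$
$j{\left(M \right)} = 2 M \left(1 + M\right)$
$g{\left(\sqrt{P{\left(-2 \right)} + j{\left(U{\left(-2,1 \right)} \right)}} \right)} \left(-52\right) = - \sqrt{0 + 2 \cdot 1 \left(-3 - 2\right) \left(1 + 1 \left(-3 - 2\right)\right)} \left(-52\right) = - \sqrt{0 + 2 \cdot 1 \left(-5\right) \left(1 + 1 \left(-5\right)\right)} \left(-52\right) = - \sqrt{0 + 2 \left(-5\right) \left(1 - 5\right)} \left(-52\right) = - \sqrt{0 + 2 \left(-5\right) \left(-4\right)} \left(-52\right) = - \sqrt{0 + 40} \left(-52\right) = - \sqrt{40} \left(-52\right) = - 2 \sqrt{10} \left(-52\right) = 104 \sqrt{10}$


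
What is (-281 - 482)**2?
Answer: 582169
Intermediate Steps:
(-281 - 482)**2 = (-763)**2 = 582169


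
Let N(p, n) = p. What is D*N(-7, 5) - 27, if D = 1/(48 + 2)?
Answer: -1357/50 ≈ -27.140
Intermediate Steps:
D = 1/50 ≈ 0.020000
D*N(-7, 5) - 27 = (1/50)*(-7) - 27 = -7/50 - 27 = -1357/50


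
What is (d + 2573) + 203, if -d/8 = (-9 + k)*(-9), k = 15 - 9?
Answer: 2560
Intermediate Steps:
k = 6
d = -216 (d = -8*(-9 + 6)*(-9) = -(-24)*(-9) = -8*27 = -216)
(d + 2573) + 203 = (-216 + 2573) + 203 = 2357 + 203 = 2560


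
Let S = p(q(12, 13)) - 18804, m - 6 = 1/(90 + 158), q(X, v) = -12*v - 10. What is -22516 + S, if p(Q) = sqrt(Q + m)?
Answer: -41320 + I*sqrt(2460098)/124 ≈ -41320.0 + 12.649*I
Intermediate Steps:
q(X, v) = -10 - 12*v
m = 1489/248 (m = 6 + 1/(90 + 158) = 6 + 1/248 = 1489/248 ≈ 6.0040)
p(Q) = sqrt(1489/248 + Q) (p(Q) = sqrt(Q + 1489/248) = sqrt(1489/248 + Q))
S = -18804 + I*sqrt(2460098)/124 (S = sqrt(92318 + 15376*(-10 - 12*13))/124 - 18804 = sqrt(92318 + 15376*(-10 - 156))/124 - 18804 = sqrt(92318 + 15376*(-166))/124 - 18804 = sqrt(92318 - 2552416)/124 - 18804 = sqrt(-2460098)/124 - 18804 = (I*sqrt(2460098))/124 - 18804 = I*sqrt(2460098)/124 - 18804 = -18804 + I*sqrt(2460098)/124 ≈ -18804.0 + 12.649*I)
-22516 + S = -22516 + (-18804 + I*sqrt(2460098)/124) = -41320 + I*sqrt(2460098)/124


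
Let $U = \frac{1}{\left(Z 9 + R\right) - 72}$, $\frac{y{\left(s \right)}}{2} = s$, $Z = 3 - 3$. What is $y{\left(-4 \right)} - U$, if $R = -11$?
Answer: $- \frac{663}{83} \approx -7.988$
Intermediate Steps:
$Z = 0$ ($Z = 3 - 3 = 0$)
$y{\left(s \right)} = 2 s$
$U = - \frac{1}{83}$ ($U = \frac{1}{\left(0 \cdot 9 - 11\right) - 72} = \frac{1}{\left(0 - 11\right) - 72} = \frac{1}{-11 - 72} = \frac{1}{-83} = - \frac{1}{83} \approx -0.012048$)
$y{\left(-4 \right)} - U = 2 \left(-4\right) - - \frac{1}{83} = -8 + \frac{1}{83} = - \frac{663}{83}$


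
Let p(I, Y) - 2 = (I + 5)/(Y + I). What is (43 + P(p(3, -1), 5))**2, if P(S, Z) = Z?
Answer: 2304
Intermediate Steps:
p(I, Y) = 2 + (5 + I)/(I + Y) (p(I, Y) = 2 + (I + 5)/(Y + I) = 2 + (5 + I)/(I + Y))
(43 + P(p(3, -1), 5))**2 = (43 + 5)**2 = 48**2 = 2304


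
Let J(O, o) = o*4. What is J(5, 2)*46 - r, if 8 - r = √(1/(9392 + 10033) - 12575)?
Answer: 360 + I*√189797303598/3885 ≈ 360.0 + 112.14*I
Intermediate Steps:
J(O, o) = 4*o
r = 8 - I*√189797303598/3885 (r = 8 - √(1/(9392 + 10033) - 12575) = 8 - √(1/19425 - 12575) = 8 - √(-244269374/19425) = 8 - I*√189797303598/3885 ≈ 8.0 - 112.14*I)
J(5, 2)*46 - r = (4*2)*46 - (8 - I*√189797303598/3885) = 8*46 + (-8 + I*√189797303598/3885) = 368 + (-8 + I*√189797303598/3885) = 360 + I*√189797303598/3885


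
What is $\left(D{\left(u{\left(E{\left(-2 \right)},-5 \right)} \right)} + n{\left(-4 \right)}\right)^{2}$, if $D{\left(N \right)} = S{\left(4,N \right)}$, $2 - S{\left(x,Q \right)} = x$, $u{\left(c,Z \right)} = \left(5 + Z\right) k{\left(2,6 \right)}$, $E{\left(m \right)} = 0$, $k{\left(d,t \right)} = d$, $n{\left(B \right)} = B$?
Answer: $36$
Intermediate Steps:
$u{\left(c,Z \right)} = 10 + 2 Z$ ($u{\left(c,Z \right)} = \left(5 + Z\right) 2 = 10 + 2 Z$)
$S{\left(x,Q \right)} = 2 - x$
$D{\left(N \right)} = -2$ ($D{\left(N \right)} = 2 - 4 = -2$)
$\left(D{\left(u{\left(E{\left(-2 \right)},-5 \right)} \right)} + n{\left(-4 \right)}\right)^{2} = \left(-2 - 4\right)^{2} = \left(-6\right)^{2} = 36$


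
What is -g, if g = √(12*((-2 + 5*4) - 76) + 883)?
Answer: -√187 ≈ -13.675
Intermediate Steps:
g = √187 (g = √(12*((-2 + 20) - 76) + 883) = √(12*(18 - 76) + 883) = √(12*(-58) + 883) = √(-696 + 883) = √187 ≈ 13.675)
-g = -√187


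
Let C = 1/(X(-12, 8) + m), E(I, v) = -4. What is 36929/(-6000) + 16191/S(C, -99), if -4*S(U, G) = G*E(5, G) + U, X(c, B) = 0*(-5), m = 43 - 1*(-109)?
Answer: -8755376471/51594000 ≈ -169.70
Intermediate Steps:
m = 152 (m = 43 + 109 = 152)
X(c, B) = 0
C = 1/152 (C = 1/(0 + 152) = 1/152 ≈ 0.0065789)
S(U, G) = G - U/4 (S(U, G) = -(G*(-4) + U)/4 = -(-4*G + U)/4 = -(U - 4*G)/4 = G - U/4)
36929/(-6000) + 16191/S(C, -99) = 36929/(-6000) + 16191/(-99 - ¼*1/152) = 36929*(-1/6000) + 16191/(-99 - 1/608) = -36929/6000 + 16191/(-60193/608) = -36929/6000 + 16191*(-608/60193) = -36929/6000 - 1406304/8599 = -8755376471/51594000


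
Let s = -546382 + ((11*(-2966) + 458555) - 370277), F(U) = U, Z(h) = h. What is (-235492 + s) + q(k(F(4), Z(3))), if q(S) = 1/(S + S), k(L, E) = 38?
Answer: -55192871/76 ≈ -7.2622e+5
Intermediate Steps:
q(S) = 1/(2*S)
s = -490730 (s = -546382 + ((-32626 + 458555) - 370277) = -546382 + (425929 - 370277) = -546382 + 55652 = -490730)
(-235492 + s) + q(k(F(4), Z(3))) = (-235492 - 490730) + (½)/38 = -726222 + (½)*(1/38) = -726222 + 1/76 = -55192871/76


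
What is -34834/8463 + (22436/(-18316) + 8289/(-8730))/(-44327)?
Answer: -6858180153709433/1666230417663630 ≈ -4.1160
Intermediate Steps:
-34834/8463 + (22436/(-18316) + 8289/(-8730))/(-44327) = -34834*1/8463 + (22436*(-1/18316) + 8289*(-1/8730))*(-1/44327) = -34834/8463 + (-5609/4579 - 921/970)*(-1/44327) = -34834/8463 - 9657989/4441630*(-1/44327) = -34834/8463 + 9657989/196884133010 = -6858180153709433/1666230417663630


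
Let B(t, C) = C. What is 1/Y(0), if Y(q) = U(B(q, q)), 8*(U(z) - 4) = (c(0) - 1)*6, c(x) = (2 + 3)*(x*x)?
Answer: 4/13 ≈ 0.30769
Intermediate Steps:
c(x) = 5*x**2
U(z) = 13/4 (U(z) = 4 + ((5*0**2 - 1)*6)/8 = 4 + ((5*0 - 1)*6)/8 = 4 + ((0 - 1)*6)/8 = 4 + (-1*6)/8 = 4 + (1/8)*(-6) = 4 - 3/4 = 13/4)
Y(q) = 13/4
1/Y(0) = 1/(13/4) = 4/13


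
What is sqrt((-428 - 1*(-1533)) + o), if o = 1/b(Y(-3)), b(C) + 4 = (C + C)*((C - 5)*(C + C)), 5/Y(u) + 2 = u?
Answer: sqrt(216573)/14 ≈ 33.241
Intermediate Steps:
Y(u) = 5/(-2 + u)
b(C) = -4 + 4*C**2*(-5 + C) (b(C) = -4 + (C + C)*((C - 5)*(C + C)) = -4 + (2*C)*((-5 + C)*(2*C)) = -4 + (2*C)*(2*C*(-5 + C)) = -4 + 4*C**2*(-5 + C))
o = -1/28 (o = 1/(-4 - 20*25/(-2 - 3)**2 + 4*(5/(-2 - 3))**3) = 1/(-4 - 20*1**2 + 4*(5/(-5))**3) = 1/(-4 - 20*1**2 + 4*(5*(-1/5))**3) = 1/(-4 - 20*(-1)**2 + 4*(-1)**3) = 1/(-4 - 20*1 + 4*(-1)) = 1/(-4 - 20 - 4) = 1/(-28) = -1/28 ≈ -0.035714)
sqrt((-428 - 1*(-1533)) + o) = sqrt((-428 - 1*(-1533)) - 1/28) = sqrt((-428 + 1533) - 1/28) = sqrt(1105 - 1/28) = sqrt(30939/28) = sqrt(216573)/14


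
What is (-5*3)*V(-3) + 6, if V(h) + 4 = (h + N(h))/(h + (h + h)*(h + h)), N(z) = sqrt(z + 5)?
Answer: 741/11 - 5*sqrt(2)/11 ≈ 66.721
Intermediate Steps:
N(z) = sqrt(5 + z)
V(h) = -4 + (h + sqrt(5 + h))/(h + 4*h**2) (V(h) = -4 + (h + sqrt(5 + h))/(h + (h + h)*(h + h)) = -4 + (h + sqrt(5 + h))/(h + (2*h)*(2*h)) = -4 + (h + sqrt(5 + h))/(h + 4*h**2))
(-5*3)*V(-3) + 6 = (-5*3)*((sqrt(5 - 3) - 16*(-3)**2 - 3*(-3))/((-3)*(1 + 4*(-3)))) + 6 = -(-5)*(sqrt(2) - 16*9 + 9)/(1 - 12) + 6 = -(-5)*(sqrt(2) - 144 + 9)/(-11) + 6 = -(-5)*(-1)*(-135 + sqrt(2))/11 + 6 = -15*(-45/11 + sqrt(2)/33) + 6 = (675/11 - 5*sqrt(2)/11) + 6 = 741/11 - 5*sqrt(2)/11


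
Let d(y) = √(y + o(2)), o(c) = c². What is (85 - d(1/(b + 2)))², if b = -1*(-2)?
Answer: (170 - √17)²/4 ≈ 6878.8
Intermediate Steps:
b = 2
d(y) = √(4 + y) (d(y) = √(y + 2²) = √(y + 4) = √(4 + y))
(85 - d(1/(b + 2)))² = (85 - √(4 + 1/(2 + 2)))² = (85 - √(4 + 1/4))² = (85 - √(4 + ¼))² = (85 - √(17/4))² = (85 - √17/2)²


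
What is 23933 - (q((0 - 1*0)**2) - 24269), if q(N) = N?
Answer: 48202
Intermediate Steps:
23933 - (q((0 - 1*0)**2) - 24269) = 23933 - ((0 - 1*0)**2 - 24269) = 23933 - ((0 + 0)**2 - 24269) = 23933 - (0**2 - 24269) = 23933 - (0 - 24269) = 23933 - 1*(-24269) = 23933 + 24269 = 48202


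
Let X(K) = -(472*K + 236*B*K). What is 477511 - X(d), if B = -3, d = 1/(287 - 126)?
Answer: 76879035/161 ≈ 4.7751e+5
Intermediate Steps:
d = 1/161 ≈ 0.0062112
X(K) = 236*K (X(K) = -(-236)*K = 236*K)
477511 - X(d) = 477511 - 236/161 = 76879035/161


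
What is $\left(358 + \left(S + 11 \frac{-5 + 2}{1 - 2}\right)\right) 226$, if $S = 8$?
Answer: $90174$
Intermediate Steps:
$\left(358 + \left(S + 11 \frac{-5 + 2}{1 - 2}\right)\right) 226 = \left(358 + \left(8 + 11 \frac{-5 + 2}{1 - 2}\right)\right) 226 = \left(358 + \left(8 + 11 \left(- \frac{3}{-1}\right)\right)\right) 226 = \left(358 + \left(8 + 11 \left(\left(-3\right) \left(-1\right)\right)\right)\right) 226 = \left(358 + \left(8 + 11 \cdot 3\right)\right) 226 = \left(358 + \left(8 + 33\right)\right) 226 = \left(358 + 41\right) 226 = 399 \cdot 226 = 90174$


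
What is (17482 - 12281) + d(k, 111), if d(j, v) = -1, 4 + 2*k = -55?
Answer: 5200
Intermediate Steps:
k = -59/2 (k = -2 + (½)*(-55) = -2 - 55/2 = -59/2 ≈ -29.500)
(17482 - 12281) + d(k, 111) = (17482 - 12281) - 1 = 5201 - 1 = 5200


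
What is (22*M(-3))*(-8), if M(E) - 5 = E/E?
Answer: -1056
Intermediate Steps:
M(E) = 6 (M(E) = 5 + E/E = 5 + 1 = 6)
(22*M(-3))*(-8) = (22*6)*(-8) = 132*(-8) = -1056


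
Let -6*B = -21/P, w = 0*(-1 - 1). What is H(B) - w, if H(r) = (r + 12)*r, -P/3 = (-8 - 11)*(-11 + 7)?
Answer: -38255/207936 ≈ -0.18397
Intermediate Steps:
P = -228 (P = -3*(-8 - 11)*(-11 + 7) = -(-57)*(-4) = -3*76 = -228)
w = 0 (w = 0*(-2) = 0)
B = -7/456 (B = -(-7)/(2*(-228)) = -(-7)*(-1)/(2*228) = -⅙*7/76 = -7/456 ≈ -0.015351)
H(r) = r*(12 + r) (H(r) = (12 + r)*r = r*(12 + r))
H(B) - w = -7*(12 - 7/456)/456 - 1*0 = -7/456*5465/456 + 0 = -38255/207936 + 0 = -38255/207936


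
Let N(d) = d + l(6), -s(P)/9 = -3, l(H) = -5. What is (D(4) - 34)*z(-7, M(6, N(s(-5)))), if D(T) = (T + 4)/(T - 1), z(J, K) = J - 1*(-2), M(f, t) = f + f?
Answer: 470/3 ≈ 156.67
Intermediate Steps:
s(P) = 27 (s(P) = -9*(-3) = 27)
N(d) = -5 + d (N(d) = d - 5 = -5 + d)
M(f, t) = 2*f
z(J, K) = 2 + J (z(J, K) = J + 2 = 2 + J)
D(T) = (4 + T)/(-1 + T)
(D(4) - 34)*z(-7, M(6, N(s(-5)))) = ((4 + 4)/(-1 + 4) - 34)*(2 - 7) = (8/3 - 34)*(-5) = -94/3*(-5) = 470/3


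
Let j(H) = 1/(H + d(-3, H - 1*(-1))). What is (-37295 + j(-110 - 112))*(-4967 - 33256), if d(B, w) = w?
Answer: 631508403978/443 ≈ 1.4255e+9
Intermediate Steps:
j(H) = 1/(1 + 2*H) (j(H) = 1/(H + (H - 1*(-1))) = 1/(H + (H + 1)) = 1/(H + (1 + H)) = 1/(1 + 2*H))
(-37295 + j(-110 - 112))*(-4967 - 33256) = (-37295 + 1/(1 + 2*(-110 - 112)))*(-4967 - 33256) = (-37295 + 1/(1 + 2*(-222)))*(-38223) = (-37295 + 1/(1 - 444))*(-38223) = (-37295 + 1/(-443))*(-38223) = (-37295 - 1/443)*(-38223) = -16521686/443*(-38223) = 631508403978/443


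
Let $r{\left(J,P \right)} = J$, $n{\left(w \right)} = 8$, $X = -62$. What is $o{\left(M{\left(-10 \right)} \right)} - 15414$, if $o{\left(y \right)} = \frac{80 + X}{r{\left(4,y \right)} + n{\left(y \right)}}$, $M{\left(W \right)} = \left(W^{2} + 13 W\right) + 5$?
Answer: $- \frac{30825}{2} \approx -15413.0$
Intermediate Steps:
$M{\left(W \right)} = 5 + W^{2} + 13 W$
$o{\left(y \right)} = \frac{3}{2}$ ($o{\left(y \right)} = \frac{80 - 62}{4 + 8} = \frac{18}{12} = 18 \cdot \frac{1}{12} = \frac{3}{2}$)
$o{\left(M{\left(-10 \right)} \right)} - 15414 = \frac{3}{2} - 15414 = - \frac{30825}{2}$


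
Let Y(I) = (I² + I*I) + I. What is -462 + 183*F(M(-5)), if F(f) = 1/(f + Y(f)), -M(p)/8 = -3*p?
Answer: -4398179/9520 ≈ -461.99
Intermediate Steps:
M(p) = 24*p (M(p) = -(-24)*p = 24*p)
Y(I) = I + 2*I² (Y(I) = (I² + I²) + I = 2*I² + I = I + 2*I²)
F(f) = 1/(f + f*(1 + 2*f))
-462 + 183*F(M(-5)) = -462 + 183*(1/(2*((24*(-5)))*(1 + 24*(-5)))) = -462 + 183*((½)/(-120*(1 - 120))) = -462 + 183*((½)*(-1/120)/(-119)) = -462 + 183*((½)*(-1/120)*(-1/119)) = -462 + 183*(1/28560) = -462 + 61/9520 = -4398179/9520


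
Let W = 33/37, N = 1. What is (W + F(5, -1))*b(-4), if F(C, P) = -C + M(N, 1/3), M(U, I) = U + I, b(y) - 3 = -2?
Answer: -308/111 ≈ -2.7748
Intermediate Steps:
b(y) = 1 (b(y) = 3 - 2 = 1)
W = 33/37 (W = 33*(1/37) = 33/37 ≈ 0.89189)
M(U, I) = I + U
F(C, P) = 4/3 - C (F(C, P) = -C + (1/3 + 1) = -C + (⅓ + 1) = -C + 4/3 = 4/3 - C)
(W + F(5, -1))*b(-4) = (33/37 + (4/3 - 1*5))*1 = (33/37 + (4/3 - 5))*1 = (33/37 - 11/3)*1 = -308/111*1 = -308/111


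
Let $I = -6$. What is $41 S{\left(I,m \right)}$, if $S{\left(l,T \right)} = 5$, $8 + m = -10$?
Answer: $205$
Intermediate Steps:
$m = -18$ ($m = -8 - 10 = -18$)
$41 S{\left(I,m \right)} = 41 \cdot 5 = 205$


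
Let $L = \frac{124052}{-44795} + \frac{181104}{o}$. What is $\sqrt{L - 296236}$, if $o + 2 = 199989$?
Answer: $\frac{2 i \sqrt{20565787602139786048310}}{526965745} \approx 544.28 i$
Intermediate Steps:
$o = 199987$ ($o = -2 + 199989 = 199987$)
$L = - \frac{16696233644}{8958417665}$ ($L = \frac{124052}{-44795} + \frac{181104}{199987} = 124052 \left(- \frac{1}{44795}\right) + 181104 \cdot \frac{1}{199987} = - \frac{124052}{44795} + \frac{181104}{199987} = - \frac{16696233644}{8958417665} \approx -1.8637$)
$\sqrt{L - 296236} = \sqrt{- \frac{16696233644}{8958417665} - 296236} = \sqrt{- \frac{2653822511642584}{8958417665}} = \frac{2 i \sqrt{20565787602139786048310}}{526965745}$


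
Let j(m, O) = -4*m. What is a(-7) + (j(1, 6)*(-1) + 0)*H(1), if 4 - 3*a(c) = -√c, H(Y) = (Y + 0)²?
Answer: 16/3 + I*√7/3 ≈ 5.3333 + 0.88192*I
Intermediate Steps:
H(Y) = Y²
a(c) = 4/3 + √c/3 (a(c) = 4/3 - (-1)*√c/3 = 4/3 + √c/3)
a(-7) + (j(1, 6)*(-1) + 0)*H(1) = (4/3 + √(-7)/3) + (-4*1*(-1) + 0)*1² = (4/3 + (I*√7)/3) + (-4*(-1) + 0)*1 = (4/3 + I*√7/3) + (4 + 0)*1 = (4/3 + I*√7/3) + 4*1 = (4/3 + I*√7/3) + 4 = 16/3 + I*√7/3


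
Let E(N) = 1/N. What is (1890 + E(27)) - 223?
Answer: 45010/27 ≈ 1667.0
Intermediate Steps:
(1890 + E(27)) - 223 = (1890 + 1/27) - 223 = 51031/27 - 223 = 45010/27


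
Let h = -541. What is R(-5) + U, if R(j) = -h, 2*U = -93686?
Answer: -46302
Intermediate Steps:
U = -46843 (U = (½)*(-93686) = -46843)
R(j) = 541 (R(j) = -1*(-541) = 541)
R(-5) + U = 541 - 46843 = -46302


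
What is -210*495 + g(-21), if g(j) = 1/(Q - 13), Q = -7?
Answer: -2079001/20 ≈ -1.0395e+5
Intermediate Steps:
g(j) = -1/20 (g(j) = 1/(-7 - 13) = 1/(-20) = -1/20)
-210*495 + g(-21) = -210*495 - 1/20 = -103950 - 1/20 = -2079001/20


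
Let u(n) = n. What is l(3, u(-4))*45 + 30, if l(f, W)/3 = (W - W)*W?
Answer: 30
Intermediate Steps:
l(f, W) = 0 (l(f, W) = 3*((W - W)*W) = 3*(0*W) = 3*0 = 0)
l(3, u(-4))*45 + 30 = 0*45 + 30 = 0 + 30 = 30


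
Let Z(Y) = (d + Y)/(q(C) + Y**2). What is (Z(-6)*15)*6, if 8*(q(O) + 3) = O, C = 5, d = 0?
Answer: -4320/269 ≈ -16.059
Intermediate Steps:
q(O) = -3 + O/8
Z(Y) = Y/(-19/8 + Y**2) (Z(Y) = (0 + Y)/((-3 + (1/8)*5) + Y**2) = Y/((-3 + 5/8) + Y**2) = Y/(-19/8 + Y**2))
(Z(-6)*15)*6 = ((8*(-6)/(-19 + 8*(-6)**2))*15)*6 = ((8*(-6)/(-19 + 8*36))*15)*6 = ((8*(-6)/(-19 + 288))*15)*6 = ((8*(-6)/269)*15)*6 = ((8*(-6)*(1/269))*15)*6 = -48/269*15*6 = -720/269*6 = -4320/269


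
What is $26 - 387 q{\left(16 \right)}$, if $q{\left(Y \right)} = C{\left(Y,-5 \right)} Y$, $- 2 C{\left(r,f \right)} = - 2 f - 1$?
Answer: $27890$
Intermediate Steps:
$C{\left(r,f \right)} = \frac{1}{2} + f$ ($C{\left(r,f \right)} = - \frac{- 2 f - 1}{2} = - \frac{-1 - 2 f}{2} = \frac{1}{2} + f$)
$q{\left(Y \right)} = - \frac{9 Y}{2}$ ($q{\left(Y \right)} = \left(\frac{1}{2} - 5\right) Y = - \frac{9 Y}{2}$)
$26 - 387 q{\left(16 \right)} = 26 - 387 \left(\left(- \frac{9}{2}\right) 16\right) = 26 - -27864 = 26 + 27864 = 27890$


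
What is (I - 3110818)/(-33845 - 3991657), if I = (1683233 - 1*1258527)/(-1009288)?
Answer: 174428427905/225716159032 ≈ 0.77278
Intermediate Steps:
I = -212353/504644 (I = (1683233 - 1258527)*(-1/1009288) = 424706*(-1/1009288) = -212353/504644 ≈ -0.42080)
(I - 3110818)/(-33845 - 3991657) = (-212353/504644 - 3110818)/(-33845 - 3991657) = -1569855851145/504644/(-4025502) = -1569855851145/504644*(-1/4025502) = 174428427905/225716159032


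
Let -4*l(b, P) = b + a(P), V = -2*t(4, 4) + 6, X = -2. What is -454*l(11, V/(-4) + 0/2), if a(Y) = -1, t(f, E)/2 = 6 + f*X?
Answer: 1135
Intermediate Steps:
t(f, E) = 12 - 4*f (t(f, E) = 2*(6 + f*(-2)) = 2*(6 - 2*f) = 12 - 4*f)
V = 14 (V = -2*(12 - 4*4) + 6 = -2*(12 - 16) + 6 = -2*(-4) + 6 = 8 + 6 = 14)
l(b, P) = 1/4 - b/4 (l(b, P) = -(b - 1)/4 = -(-1 + b)/4 = 1/4 - b/4)
-454*l(11, V/(-4) + 0/2) = -454*(1/4 - 1/4*11) = -454*(1/4 - 11/4) = -454*(-5/2) = 1135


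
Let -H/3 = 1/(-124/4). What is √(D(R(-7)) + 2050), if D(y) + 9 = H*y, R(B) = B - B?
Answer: √2041 ≈ 45.177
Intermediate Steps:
H = 3/31 (H = -3/((-124/4)) = -3/((-124*¼)) = -3/(-31) = -3*(-1/31) = 3/31 ≈ 0.096774)
R(B) = 0
D(y) = -9 + 3*y/31
√(D(R(-7)) + 2050) = √((-9 + (3/31)*0) + 2050) = √((-9 + 0) + 2050) = √(-9 + 2050) = √2041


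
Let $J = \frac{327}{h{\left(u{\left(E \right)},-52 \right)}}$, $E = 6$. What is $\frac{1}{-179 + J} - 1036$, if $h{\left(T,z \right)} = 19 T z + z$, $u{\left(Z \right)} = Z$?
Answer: $- \frac{1109299872}{1070747} \approx -1036.0$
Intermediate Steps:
$h{\left(T,z \right)} = z + 19 T z$ ($h{\left(T,z \right)} = 19 T z + z = z + 19 T z$)
$J = - \frac{327}{5980}$ ($J = \frac{327}{\left(-52\right) \left(1 + 19 \cdot 6\right)} = \frac{327}{\left(-52\right) \left(1 + 114\right)} = \frac{327}{\left(-52\right) 115} = \frac{327}{-5980} = 327 \left(- \frac{1}{5980}\right) = - \frac{327}{5980} \approx -0.054682$)
$\frac{1}{-179 + J} - 1036 = \frac{1}{-179 - \frac{327}{5980}} - 1036 = \frac{1}{- \frac{1070747}{5980}} - 1036 = - \frac{5980}{1070747} - 1036 = - \frac{1109299872}{1070747}$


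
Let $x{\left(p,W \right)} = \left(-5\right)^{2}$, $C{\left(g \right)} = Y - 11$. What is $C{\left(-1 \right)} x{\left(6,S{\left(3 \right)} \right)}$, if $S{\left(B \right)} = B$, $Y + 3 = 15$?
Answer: $25$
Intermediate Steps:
$Y = 12$ ($Y = -3 + 15 = 12$)
$C{\left(g \right)} = 1$ ($C{\left(g \right)} = 12 - 11 = 1$)
$x{\left(p,W \right)} = 25$
$C{\left(-1 \right)} x{\left(6,S{\left(3 \right)} \right)} = 1 \cdot 25 = 25$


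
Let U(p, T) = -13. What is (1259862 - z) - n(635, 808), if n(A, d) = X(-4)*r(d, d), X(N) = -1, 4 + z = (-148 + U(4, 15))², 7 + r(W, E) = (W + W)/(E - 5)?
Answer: 990853830/803 ≈ 1.2339e+6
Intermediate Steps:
r(W, E) = -7 + 2*W/(-5 + E) (r(W, E) = -7 + (W + W)/(E - 5) = -7 + (2*W)/(-5 + E) = -7 + 2*W/(-5 + E))
z = 25917 (z = -4 + (-148 - 13)² = -4 + (-161)² = -4 + 25921 = 25917)
n(A, d) = -(35 - 5*d)/(-5 + d) (n(A, d) = -(35 - 7*d + 2*d)/(-5 + d) = -(35 - 5*d)/(-5 + d))
(1259862 - z) - n(635, 808) = (1259862 - 1*25917) - 5*(-7 + 808)/(-5 + 808) = (1259862 - 25917) - 5*801/803 = 1233945 - 5*801/803 = 1233945 - 1*4005/803 = 1233945 - 4005/803 = 990853830/803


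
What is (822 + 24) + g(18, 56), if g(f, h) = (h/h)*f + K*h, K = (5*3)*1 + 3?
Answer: 1872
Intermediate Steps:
K = 18 (K = 15*1 + 3 = 15 + 3 = 18)
g(f, h) = f + 18*h (g(f, h) = (h/h)*f + 18*h = 1*f + 18*h = f + 18*h)
(822 + 24) + g(18, 56) = (822 + 24) + (18 + 18*56) = 846 + (18 + 1008) = 846 + 1026 = 1872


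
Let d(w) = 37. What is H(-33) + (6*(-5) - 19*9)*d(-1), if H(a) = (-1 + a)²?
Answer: -6281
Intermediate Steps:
H(-33) + (6*(-5) - 19*9)*d(-1) = (-1 - 33)² + (6*(-5) - 19*9)*37 = (-34)² + (-30 - 171)*37 = 1156 - 201*37 = 1156 - 7437 = -6281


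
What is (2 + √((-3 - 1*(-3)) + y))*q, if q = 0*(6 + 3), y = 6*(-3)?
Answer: 0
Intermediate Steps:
y = -18
q = 0 (q = 0*9 = 0)
(2 + √((-3 - 1*(-3)) + y))*q = (2 + √((-3 - 1*(-3)) - 18))*0 = (2 + √((-3 + 3) - 18))*0 = (2 + √(0 - 18))*0 = (2 + √(-18))*0 = (2 + 3*I*√2)*0 = 0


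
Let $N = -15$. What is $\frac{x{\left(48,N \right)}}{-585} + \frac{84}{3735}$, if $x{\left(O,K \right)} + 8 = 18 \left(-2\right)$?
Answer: $\frac{4744}{48555} \approx 0.097704$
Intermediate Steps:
$x{\left(O,K \right)} = -44$ ($x{\left(O,K \right)} = -8 + 18 \left(-2\right) = -8 - 36 = -44$)
$\frac{x{\left(48,N \right)}}{-585} + \frac{84}{3735} = - \frac{44}{-585} + \frac{84}{3735} = \left(-44\right) \left(- \frac{1}{585}\right) + 84 \cdot \frac{1}{3735} = \frac{44}{585} + \frac{28}{1245} = \frac{4744}{48555}$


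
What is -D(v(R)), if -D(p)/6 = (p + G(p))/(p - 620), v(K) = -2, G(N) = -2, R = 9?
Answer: 12/311 ≈ 0.038585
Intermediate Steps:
D(p) = -6*(-2 + p)/(-620 + p) (D(p) = -6*(p - 2)/(p - 620) = -6*(-2 + p)/(-620 + p))
-D(v(R)) = -6*(2 - 1*(-2))/(-620 - 2) = -6*(2 + 2)/(-622) = -6*(-1)*4/622 = -1*(-12/311) = 12/311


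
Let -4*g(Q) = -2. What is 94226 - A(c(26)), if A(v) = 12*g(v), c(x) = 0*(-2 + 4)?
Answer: 94220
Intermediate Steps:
c(x) = 0 (c(x) = 0*2 = 0)
g(Q) = ½ (g(Q) = -¼*(-2) = ½)
A(v) = 6 (A(v) = 12*(½) = 6)
94226 - A(c(26)) = 94226 - 1*6 = 94226 - 6 = 94220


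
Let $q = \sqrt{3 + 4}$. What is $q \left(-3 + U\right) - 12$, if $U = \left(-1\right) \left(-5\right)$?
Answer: $-12 + 2 \sqrt{7} \approx -6.7085$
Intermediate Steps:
$U = 5$
$q = \sqrt{7} \approx 2.6458$
$q \left(-3 + U\right) - 12 = \sqrt{7} \left(-3 + 5\right) - 12 = \sqrt{7} \cdot 2 - 12 = 2 \sqrt{7} - 12 = -12 + 2 \sqrt{7}$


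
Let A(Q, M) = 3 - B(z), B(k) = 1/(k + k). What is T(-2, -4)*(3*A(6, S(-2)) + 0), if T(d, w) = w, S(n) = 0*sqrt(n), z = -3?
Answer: -38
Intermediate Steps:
S(n) = 0
B(k) = 1/(2*k)
A(Q, M) = 19/6 (A(Q, M) = 3 - 1/(2*(-3)) = 3 - (-1)/(2*3) = 3 - 1*(-1/6) = 3 + 1/6 = 19/6)
T(-2, -4)*(3*A(6, S(-2)) + 0) = -4*(3*(19/6) + 0) = -4*(19/2 + 0) = -4*19/2 = -38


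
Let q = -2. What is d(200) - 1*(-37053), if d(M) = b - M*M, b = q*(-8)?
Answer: -2931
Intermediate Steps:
b = 16 (b = -2*(-8) = 16)
d(M) = 16 - M² (d(M) = 16 - M*M = 16 - M²)
d(200) - 1*(-37053) = (16 - 1*200²) - 1*(-37053) = (16 - 1*40000) + 37053 = (16 - 40000) + 37053 = -39984 + 37053 = -2931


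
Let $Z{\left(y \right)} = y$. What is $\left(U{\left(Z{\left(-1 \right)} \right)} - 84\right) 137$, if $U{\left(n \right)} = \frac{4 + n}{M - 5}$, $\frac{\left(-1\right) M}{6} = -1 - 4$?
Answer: $- \frac{287289}{25} \approx -11492.0$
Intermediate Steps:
$M = 30$ ($M = - 6 \left(-1 - 4\right) = \left(-6\right) \left(-5\right) = 30$)
$U{\left(n \right)} = \frac{4}{25} + \frac{n}{25}$ ($U{\left(n \right)} = \frac{4 + n}{30 - 5} = \frac{4 + n}{25} = \left(4 + n\right) \frac{1}{25} = \frac{4}{25} + \frac{n}{25}$)
$\left(U{\left(Z{\left(-1 \right)} \right)} - 84\right) 137 = \left(\left(\frac{4}{25} + \frac{1}{25} \left(-1\right)\right) - 84\right) 137 = \left(\left(\frac{4}{25} - \frac{1}{25}\right) - 84\right) 137 = \left(\frac{3}{25} - 84\right) 137 = \left(- \frac{2097}{25}\right) 137 = - \frac{287289}{25}$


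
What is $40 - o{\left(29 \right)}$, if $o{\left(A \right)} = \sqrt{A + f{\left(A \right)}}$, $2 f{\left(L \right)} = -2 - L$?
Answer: $40 - \frac{3 \sqrt{6}}{2} \approx 36.326$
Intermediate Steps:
$f{\left(L \right)} = -1 - \frac{L}{2}$ ($f{\left(L \right)} = \frac{-2 - L}{2} = -1 - \frac{L}{2}$)
$o{\left(A \right)} = \sqrt{-1 + \frac{A}{2}}$ ($o{\left(A \right)} = \sqrt{A - \left(1 + \frac{A}{2}\right)} = \sqrt{-1 + \frac{A}{2}}$)
$40 - o{\left(29 \right)} = 40 - \frac{\sqrt{-4 + 2 \cdot 29}}{2} = 40 - \frac{\sqrt{-4 + 58}}{2} = 40 - \frac{\sqrt{54}}{2} = 40 - \frac{3 \sqrt{6}}{2}$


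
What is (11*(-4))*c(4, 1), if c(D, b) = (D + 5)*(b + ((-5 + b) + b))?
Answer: 792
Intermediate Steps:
c(D, b) = (-5 + 3*b)*(5 + D) (c(D, b) = (5 + D)*(b + (-5 + 2*b)) = (5 + D)*(-5 + 3*b) = (-5 + 3*b)*(5 + D))
(11*(-4))*c(4, 1) = (11*(-4))*(-25 - 5*4 + 15*1 + 3*4*1) = -44*(-25 - 20 + 15 + 12) = -44*(-18) = 792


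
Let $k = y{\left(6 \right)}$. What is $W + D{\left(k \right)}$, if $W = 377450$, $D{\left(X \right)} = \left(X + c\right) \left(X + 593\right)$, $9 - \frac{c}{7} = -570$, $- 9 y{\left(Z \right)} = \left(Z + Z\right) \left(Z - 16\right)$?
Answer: $\frac{25587031}{9} \approx 2.843 \cdot 10^{6}$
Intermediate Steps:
$y{\left(Z \right)} = - \frac{2 Z \left(-16 + Z\right)}{9}$ ($y{\left(Z \right)} = - \frac{\left(Z + Z\right) \left(Z - 16\right)}{9} = - \frac{2 Z \left(-16 + Z\right)}{9}$)
$c = 4053$ ($c = 63 - -3990 = 63 + 3990 = 4053$)
$k = \frac{40}{3}$ ($k = \frac{2}{9} \cdot 6 \left(16 - 6\right) = \frac{2}{9} \cdot 6 \cdot 10 = \frac{40}{3} \approx 13.333$)
$D{\left(X \right)} = \left(593 + X\right) \left(4053 + X\right)$ ($D{\left(X \right)} = \left(X + 4053\right) \left(X + 593\right) = \left(4053 + X\right) \left(593 + X\right) = \left(593 + X\right) \left(4053 + X\right)$)
$W + D{\left(k \right)} = 377450 + \left(2403429 + \left(\frac{40}{3}\right)^{2} + 4646 \cdot \frac{40}{3}\right) = 377450 + \left(2403429 + \frac{1600}{9} + \frac{185840}{3}\right) = 377450 + \frac{22189981}{9} = \frac{25587031}{9}$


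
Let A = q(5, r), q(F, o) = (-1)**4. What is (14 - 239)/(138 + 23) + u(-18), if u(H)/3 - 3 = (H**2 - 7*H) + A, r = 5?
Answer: 219057/161 ≈ 1360.6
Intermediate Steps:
q(F, o) = 1
A = 1
u(H) = 12 - 21*H + 3*H**2 (u(H) = 9 + 3*((H**2 - 7*H) + 1) = 9 + 3*(1 + H**2 - 7*H) = 9 + (3 - 21*H + 3*H**2) = 12 - 21*H + 3*H**2)
(14 - 239)/(138 + 23) + u(-18) = (14 - 239)/(138 + 23) + (12 - 21*(-18) + 3*(-18)**2) = -225/161 + (12 + 378 + 3*324) = -225*1/161 + (12 + 378 + 972) = -225/161 + 1362 = 219057/161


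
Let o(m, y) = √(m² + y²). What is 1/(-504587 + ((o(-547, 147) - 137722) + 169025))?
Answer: -236642/111998711919 - √320818/223997423838 ≈ -2.1154e-6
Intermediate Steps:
1/(-504587 + ((o(-547, 147) - 137722) + 169025)) = 1/(-504587 + ((√((-547)² + 147²) - 137722) + 169025)) = 1/(-504587 + ((√(299209 + 21609) - 137722) + 169025)) = 1/(-504587 + ((√320818 - 137722) + 169025)) = 1/(-504587 + ((-137722 + √320818) + 169025)) = 1/(-504587 + (31303 + √320818)) = 1/(-473284 + √320818)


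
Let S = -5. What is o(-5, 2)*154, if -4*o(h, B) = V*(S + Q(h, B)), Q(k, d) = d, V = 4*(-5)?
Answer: -2310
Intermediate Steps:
V = -20
o(h, B) = -25 + 5*B (o(h, B) = -(-5)*(-5 + B) = -(100 - 20*B)/4 = -25 + 5*B)
o(-5, 2)*154 = (-25 + 5*2)*154 = (-25 + 10)*154 = -15*154 = -2310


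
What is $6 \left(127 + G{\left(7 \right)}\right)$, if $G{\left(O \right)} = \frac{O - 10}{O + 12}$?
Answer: $\frac{14460}{19} \approx 761.05$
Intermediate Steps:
$G{\left(O \right)} = \frac{-10 + O}{12 + O}$
$6 \left(127 + G{\left(7 \right)}\right) = 6 \left(127 + \frac{-10 + 7}{12 + 7}\right) = 6 \left(127 + \frac{1}{19} \left(-3\right)\right) = 6 \left(127 - \frac{3}{19}\right) = 6 \cdot \frac{2410}{19} = \frac{14460}{19}$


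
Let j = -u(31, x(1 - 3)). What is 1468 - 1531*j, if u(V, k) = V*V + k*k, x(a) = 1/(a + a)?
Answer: 23565675/16 ≈ 1.4729e+6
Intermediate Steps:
x(a) = 1/(2*a)
u(V, k) = V**2 + k**2
j = -15377/16 (j = -(31**2 + (1/(2*(1 - 3)))**2) = -(961 + ((1/2)/(-2))**2) = -(961 + ((1/2)*(-1/2))**2) = -(961 + (-1/4)**2) = -(961 + 1/16) = -1*15377/16 = -15377/16 ≈ -961.06)
1468 - 1531*j = 1468 - 1531*(-15377/16) = 1468 + 23542187/16 = 23565675/16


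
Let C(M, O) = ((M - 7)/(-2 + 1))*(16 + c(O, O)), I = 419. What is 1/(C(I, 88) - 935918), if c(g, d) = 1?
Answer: -1/942922 ≈ -1.0605e-6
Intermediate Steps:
C(M, O) = 119 - 17*M (C(M, O) = ((M - 7)/(-2 + 1))*(16 + 1) = ((-7 + M)/(-1))*17 = ((-7 + M)*(-1))*17 = (7 - M)*17 = 119 - 17*M)
1/(C(I, 88) - 935918) = 1/((119 - 17*419) - 935918) = 1/((119 - 7123) - 935918) = 1/(-7004 - 935918) = 1/(-942922) = -1/942922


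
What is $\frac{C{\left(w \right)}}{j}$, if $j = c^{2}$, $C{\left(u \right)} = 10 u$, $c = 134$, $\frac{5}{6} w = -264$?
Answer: $- \frac{792}{4489} \approx -0.17643$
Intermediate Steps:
$w = - \frac{1584}{5}$ ($w = \frac{6}{5} \left(-264\right) = - \frac{1584}{5} \approx -316.8$)
$j = 17956$ ($j = 134^{2} = 17956$)
$\frac{C{\left(w \right)}}{j} = \frac{10 \left(- \frac{1584}{5}\right)}{17956} = \left(-3168\right) \frac{1}{17956} = - \frac{792}{4489}$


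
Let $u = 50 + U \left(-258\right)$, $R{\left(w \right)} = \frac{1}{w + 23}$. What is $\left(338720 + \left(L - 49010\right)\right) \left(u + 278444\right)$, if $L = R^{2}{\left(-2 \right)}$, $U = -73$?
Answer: $\frac{37987252939408}{441} \approx 8.6139 \cdot 10^{10}$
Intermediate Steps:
$R{\left(w \right)} = \frac{1}{23 + w}$
$L = \frac{1}{441}$ ($L = \left(\frac{1}{23 - 2}\right)^{2} = \left(\frac{1}{21}\right)^{2} = \frac{1}{441} \approx 0.0022676$)
$u = 18884$ ($u = 50 - -18834 = 50 + 18834 = 18884$)
$\left(338720 + \left(L - 49010\right)\right) \left(u + 278444\right) = \left(338720 + \left(\frac{1}{441} - 49010\right)\right) \left(18884 + 278444\right) = \left(338720 - \frac{21613409}{441}\right) 297328 = \frac{127762111}{441} \cdot 297328 = \frac{37987252939408}{441}$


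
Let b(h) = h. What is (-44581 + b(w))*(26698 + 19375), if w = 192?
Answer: -2045134397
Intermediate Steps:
(-44581 + b(w))*(26698 + 19375) = (-44581 + 192)*(26698 + 19375) = -44389*46073 = -2045134397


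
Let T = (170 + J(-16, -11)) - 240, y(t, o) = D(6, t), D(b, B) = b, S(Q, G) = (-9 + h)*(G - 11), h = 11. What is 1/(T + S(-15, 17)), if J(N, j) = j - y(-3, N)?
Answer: -1/75 ≈ -0.013333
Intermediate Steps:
S(Q, G) = -22 + 2*G (S(Q, G) = (-9 + 11)*(G - 11) = 2*(-11 + G) = -22 + 2*G)
y(t, o) = 6
J(N, j) = -6 + j (J(N, j) = j - 1*6 = j - 6 = -6 + j)
T = -87 (T = (170 + (-6 - 11)) - 240 = (170 - 17) - 240 = 153 - 240 = -87)
1/(T + S(-15, 17)) = 1/(-87 + (-22 + 2*17)) = 1/(-87 + (-22 + 34)) = 1/(-87 + 12) = 1/(-75) = -1/75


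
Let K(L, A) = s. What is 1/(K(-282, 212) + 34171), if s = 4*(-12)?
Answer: 1/34123 ≈ 2.9306e-5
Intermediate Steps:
s = -48
K(L, A) = -48
1/(K(-282, 212) + 34171) = 1/(-48 + 34171) = 1/34123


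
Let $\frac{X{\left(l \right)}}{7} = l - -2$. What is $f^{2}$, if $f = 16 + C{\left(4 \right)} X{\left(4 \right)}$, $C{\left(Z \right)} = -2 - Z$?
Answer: $55696$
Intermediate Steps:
$X{\left(l \right)} = 14 + 7 l$ ($X{\left(l \right)} = 7 \left(l - -2\right) = 7 \left(l + 2\right) = 7 \left(2 + l\right) = 14 + 7 l$)
$f = -236$ ($f = 16 + \left(-2 - 4\right) \left(14 + 7 \cdot 4\right) = 16 + \left(-2 - 4\right) \left(14 + 28\right) = 16 - 252 = -236$)
$f^{2} = \left(-236\right)^{2} = 55696$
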